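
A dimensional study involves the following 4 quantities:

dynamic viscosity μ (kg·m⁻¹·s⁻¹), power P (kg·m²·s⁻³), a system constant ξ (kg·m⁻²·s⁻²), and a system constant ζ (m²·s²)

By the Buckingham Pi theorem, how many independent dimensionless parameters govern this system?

There are 4 variables and 3 base dimensions (M, L, T).
The dimension matrix has rank 3.
Independent dimensionless groups: 4 − 3 = 1.

1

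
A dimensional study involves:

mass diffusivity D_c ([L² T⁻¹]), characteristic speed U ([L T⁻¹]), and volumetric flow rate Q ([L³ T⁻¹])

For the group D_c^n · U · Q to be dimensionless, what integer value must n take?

Balance the L exponent: (2)·n from D_c, plus (1) + (3) = 4 from the rest, must sum to zero.
2n + 4 = 0, so n = -2.

-2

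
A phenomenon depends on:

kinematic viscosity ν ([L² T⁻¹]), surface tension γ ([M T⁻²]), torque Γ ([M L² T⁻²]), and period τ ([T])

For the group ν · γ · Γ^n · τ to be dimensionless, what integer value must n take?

-1

Balance the M exponent: (1)·n from Γ, plus (0) + (1) + (0) = 1 from the rest, must sum to zero.
n + 1 = 0, so n = -1.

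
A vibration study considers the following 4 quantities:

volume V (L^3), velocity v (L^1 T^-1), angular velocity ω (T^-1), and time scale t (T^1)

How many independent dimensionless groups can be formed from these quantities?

2

There are 4 variables and 2 base dimensions (L, T).
The dimension matrix has rank 2.
Independent dimensionless groups: 4 − 2 = 2.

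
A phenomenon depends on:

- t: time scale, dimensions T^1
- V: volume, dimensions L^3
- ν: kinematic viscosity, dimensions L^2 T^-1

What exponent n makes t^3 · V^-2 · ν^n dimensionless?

Balance the L exponent: (2)·n from ν, plus 3·(0) − 2·(3) = -6 from the rest, must sum to zero.
2n − 6 = 0, so n = 3.

3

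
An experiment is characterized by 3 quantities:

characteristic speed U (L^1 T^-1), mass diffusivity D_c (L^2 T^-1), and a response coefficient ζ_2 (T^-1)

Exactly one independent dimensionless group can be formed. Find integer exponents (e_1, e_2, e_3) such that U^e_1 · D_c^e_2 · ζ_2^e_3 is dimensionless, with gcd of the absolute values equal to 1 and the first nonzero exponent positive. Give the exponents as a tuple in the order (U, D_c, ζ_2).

L: e_1·(1) + e_2·(2) + e_3·(0) = 0
T: e_1·(-1) + e_2·(-1) + e_3·(-1) = 0
Solving this homogeneous linear system for the smallest-integer solution (first nonzero entry positive) gives (2, -1, -1).

(2, -1, -1)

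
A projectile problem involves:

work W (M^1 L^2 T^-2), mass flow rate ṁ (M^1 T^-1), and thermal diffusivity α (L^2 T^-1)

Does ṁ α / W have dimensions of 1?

yes

Sum the exponent of each base dimension across the product:
  M: −[W]_M + [ṁ]_M + [α]_M = −(1) + (1) + (0) = 0
  L: −[W]_L + [ṁ]_L + [α]_L = −(2) + (0) + (2) = 0
  T: −[W]_T + [ṁ]_T + [α]_T = −(-2) + (-1) + (-1) = 0
All base exponents vanish — dimensionless.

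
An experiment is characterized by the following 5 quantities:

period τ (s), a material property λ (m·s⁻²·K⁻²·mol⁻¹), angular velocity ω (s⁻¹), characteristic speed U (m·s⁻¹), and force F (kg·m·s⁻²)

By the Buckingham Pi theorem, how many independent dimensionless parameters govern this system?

There are 5 variables and 5 base dimensions (M, L, T, Θ, N).
The dimension matrix has rank 4 (less than 5: the dimension vectors are linearly dependent).
Independent dimensionless groups: 5 − 4 = 1.

1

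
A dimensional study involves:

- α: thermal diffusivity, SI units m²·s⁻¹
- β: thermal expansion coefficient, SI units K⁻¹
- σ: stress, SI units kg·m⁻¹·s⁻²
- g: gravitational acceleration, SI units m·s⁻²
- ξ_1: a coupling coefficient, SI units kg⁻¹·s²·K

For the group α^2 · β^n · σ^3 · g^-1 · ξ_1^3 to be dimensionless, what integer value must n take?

Balance the Θ exponent: (-1)·n from β, plus 2·(0) + 3·(0) − (0) + 3·(1) = 3 from the rest, must sum to zero.
−n + 3 = 0, so n = 3.

3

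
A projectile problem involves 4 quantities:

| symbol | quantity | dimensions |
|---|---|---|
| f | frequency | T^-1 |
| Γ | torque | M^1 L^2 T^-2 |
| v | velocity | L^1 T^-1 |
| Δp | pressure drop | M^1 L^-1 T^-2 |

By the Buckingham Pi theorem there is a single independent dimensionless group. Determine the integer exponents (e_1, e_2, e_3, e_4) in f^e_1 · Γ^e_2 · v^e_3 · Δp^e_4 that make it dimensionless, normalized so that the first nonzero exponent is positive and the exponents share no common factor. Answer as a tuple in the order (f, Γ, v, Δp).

M: e_1·(0) + e_2·(1) + e_3·(0) + e_4·(1) = 0
L: e_1·(0) + e_2·(2) + e_3·(1) + e_4·(-1) = 0
T: e_1·(-1) + e_2·(-2) + e_3·(-1) + e_4·(-2) = 0
Solving this homogeneous linear system for the smallest-integer solution (first nonzero entry positive) gives (3, 1, -3, -1).

(3, 1, -3, -1)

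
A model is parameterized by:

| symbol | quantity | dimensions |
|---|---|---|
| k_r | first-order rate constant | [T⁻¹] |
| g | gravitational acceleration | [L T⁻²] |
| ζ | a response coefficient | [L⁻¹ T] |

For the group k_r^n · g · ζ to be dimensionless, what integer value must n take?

-1

Balance the T exponent: (-1)·n from k_r, plus (-2) + (1) = -1 from the rest, must sum to zero.
−n − 1 = 0, so n = -1.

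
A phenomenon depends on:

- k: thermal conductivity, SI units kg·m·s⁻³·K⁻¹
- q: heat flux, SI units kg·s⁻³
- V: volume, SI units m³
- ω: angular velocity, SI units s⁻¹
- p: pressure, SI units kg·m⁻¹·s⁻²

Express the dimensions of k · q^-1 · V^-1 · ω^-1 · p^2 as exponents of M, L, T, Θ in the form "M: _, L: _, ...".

Collect each base-dimension exponent across the product:
  M: (1) − (1) − (0) − (0) + 2·(1) = 2
  L: (1) − (0) − (3) − (0) + 2·(-1) = -4
  T: (-3) − (-3) − (0) − (-1) + 2·(-2) = -3
  Θ: (-1) − (0) − (0) − (0) + 2·(0) = -1
So the dimensions are [M² L⁻⁴ T⁻³ Θ⁻¹].

M: 2, L: -4, T: -3, Θ: -1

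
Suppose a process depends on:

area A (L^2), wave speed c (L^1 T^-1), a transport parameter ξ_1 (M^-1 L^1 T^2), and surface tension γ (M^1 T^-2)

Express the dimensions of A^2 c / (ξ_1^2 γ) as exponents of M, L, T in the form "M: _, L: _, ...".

Collect each base-dimension exponent across the product:
  M: 2·(0) + (0) − 2·(-1) − (1) = 1
  L: 2·(2) + (1) − 2·(1) − (0) = 3
  T: 2·(0) + (-1) − 2·(2) − (-2) = -3
So the dimensions are [M L³ T⁻³].

M: 1, L: 3, T: -3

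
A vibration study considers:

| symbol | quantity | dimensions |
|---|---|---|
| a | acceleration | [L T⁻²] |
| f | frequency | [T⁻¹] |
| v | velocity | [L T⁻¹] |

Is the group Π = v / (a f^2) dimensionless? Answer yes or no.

no

Sum the exponent of each base dimension across the product:
  L: −[a]_L − 2·[f]_L + [v]_L = −(1) − 2·(0) + (1) = 0
  T: −[a]_T − 2·[f]_T + [v]_T = −(-2) − 2·(-1) + (-1) = 3
Net dimensions [T³] ≠ [1] — not dimensionless.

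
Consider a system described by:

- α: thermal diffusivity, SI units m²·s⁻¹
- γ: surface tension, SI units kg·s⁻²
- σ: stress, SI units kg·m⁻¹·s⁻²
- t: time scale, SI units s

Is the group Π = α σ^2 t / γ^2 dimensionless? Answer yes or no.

yes

Sum the exponent of each base dimension across the product:
  M: [α]_M − 2·[γ]_M + 2·[σ]_M + [t]_M = (0) − 2·(1) + 2·(1) + (0) = 0
  L: [α]_L − 2·[γ]_L + 2·[σ]_L + [t]_L = (2) − 2·(0) + 2·(-1) + (0) = 0
  T: [α]_T − 2·[γ]_T + 2·[σ]_T + [t]_T = (-1) − 2·(-2) + 2·(-2) + (1) = 0
All base exponents vanish — dimensionless.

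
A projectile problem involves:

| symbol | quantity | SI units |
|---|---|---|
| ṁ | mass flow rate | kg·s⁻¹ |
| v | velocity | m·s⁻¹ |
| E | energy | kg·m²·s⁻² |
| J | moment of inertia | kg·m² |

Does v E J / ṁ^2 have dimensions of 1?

no

Sum the exponent of each base dimension across the product:
  M: −2·[ṁ]_M + [v]_M + [E]_M + [J]_M = −2·(1) + (0) + (1) + (1) = 0
  L: −2·[ṁ]_L + [v]_L + [E]_L + [J]_L = −2·(0) + (1) + (2) + (2) = 5
  T: −2·[ṁ]_T + [v]_T + [E]_T + [J]_T = −2·(-1) + (-1) + (-2) + (0) = -1
Net dimensions [L⁵ T⁻¹] ≠ [1] — not dimensionless.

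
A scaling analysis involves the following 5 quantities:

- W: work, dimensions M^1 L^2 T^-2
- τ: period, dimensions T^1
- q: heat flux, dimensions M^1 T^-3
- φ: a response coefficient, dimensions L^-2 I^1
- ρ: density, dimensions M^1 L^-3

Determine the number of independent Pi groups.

There are 5 variables and 4 base dimensions (M, L, T, I).
The dimension matrix has rank 4.
Independent dimensionless groups: 5 − 4 = 1.

1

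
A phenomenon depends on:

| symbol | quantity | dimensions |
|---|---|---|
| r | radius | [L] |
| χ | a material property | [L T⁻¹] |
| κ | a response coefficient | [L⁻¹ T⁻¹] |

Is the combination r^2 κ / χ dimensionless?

Sum the exponent of each base dimension across the product:
  M: 2·[r]_M − [χ]_M + [κ]_M = 2·(0) − (0) + (0) = 0
  L: 2·[r]_L − [χ]_L + [κ]_L = 2·(1) − (1) + (-1) = 0
  T: 2·[r]_T − [χ]_T + [κ]_T = 2·(0) − (-1) + (-1) = 0
All base exponents vanish — dimensionless.

yes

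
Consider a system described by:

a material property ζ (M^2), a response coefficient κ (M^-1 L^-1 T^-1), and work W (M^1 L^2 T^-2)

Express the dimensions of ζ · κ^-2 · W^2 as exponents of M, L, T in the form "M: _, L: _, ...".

Collect each base-dimension exponent across the product:
  M: (2) − 2·(-1) + 2·(1) = 6
  L: (0) − 2·(-1) + 2·(2) = 6
  T: (0) − 2·(-1) + 2·(-2) = -2
So the dimensions are [M⁶ L⁶ T⁻²].

M: 6, L: 6, T: -2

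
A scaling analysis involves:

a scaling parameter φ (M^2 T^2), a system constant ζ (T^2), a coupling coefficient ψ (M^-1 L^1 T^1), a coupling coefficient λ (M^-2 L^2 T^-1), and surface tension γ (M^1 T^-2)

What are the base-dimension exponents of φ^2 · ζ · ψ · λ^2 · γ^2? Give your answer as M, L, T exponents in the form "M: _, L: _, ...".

M: 1, L: 5, T: 1

Collect each base-dimension exponent across the product:
  M: 2·(2) + (0) + (-1) + 2·(-2) + 2·(1) = 1
  L: 2·(0) + (0) + (1) + 2·(2) + 2·(0) = 5
  T: 2·(2) + (2) + (1) + 2·(-1) + 2·(-2) = 1
So the dimensions are [M L⁵ T].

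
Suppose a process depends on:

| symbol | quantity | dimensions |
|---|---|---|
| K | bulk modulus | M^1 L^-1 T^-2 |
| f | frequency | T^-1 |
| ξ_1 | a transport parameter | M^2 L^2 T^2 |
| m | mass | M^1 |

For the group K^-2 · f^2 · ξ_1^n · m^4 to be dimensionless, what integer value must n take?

-1

Balance the M exponent: (2)·n from ξ_1, plus −2·(1) + 2·(0) + 4·(1) = 2 from the rest, must sum to zero.
2n + 2 = 0, so n = -1.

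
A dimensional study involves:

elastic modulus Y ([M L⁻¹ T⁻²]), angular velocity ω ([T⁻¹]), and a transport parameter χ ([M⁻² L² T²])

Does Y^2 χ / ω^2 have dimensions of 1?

yes

Sum the exponent of each base dimension across the product:
  M: 2·[Y]_M − 2·[ω]_M + [χ]_M = 2·(1) − 2·(0) + (-2) = 0
  L: 2·[Y]_L − 2·[ω]_L + [χ]_L = 2·(-1) − 2·(0) + (2) = 0
  T: 2·[Y]_T − 2·[ω]_T + [χ]_T = 2·(-2) − 2·(-1) + (2) = 0
All base exponents vanish — dimensionless.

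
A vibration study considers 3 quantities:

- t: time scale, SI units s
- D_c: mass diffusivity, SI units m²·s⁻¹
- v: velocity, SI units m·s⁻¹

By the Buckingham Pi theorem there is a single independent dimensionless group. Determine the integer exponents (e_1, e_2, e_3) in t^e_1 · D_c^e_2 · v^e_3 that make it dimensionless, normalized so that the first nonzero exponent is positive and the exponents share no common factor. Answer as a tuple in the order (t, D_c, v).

L: e_1·(0) + e_2·(2) + e_3·(1) = 0
T: e_1·(1) + e_2·(-1) + e_3·(-1) = 0
Solving this homogeneous linear system for the smallest-integer solution (first nonzero entry positive) gives (1, -1, 2).

(1, -1, 2)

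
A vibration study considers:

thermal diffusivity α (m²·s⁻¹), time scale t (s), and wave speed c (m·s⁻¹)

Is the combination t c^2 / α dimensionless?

Sum the exponent of each base dimension across the product:
  L: −[α]_L + [t]_L + 2·[c]_L = −(2) + (0) + 2·(1) = 0
  T: −[α]_T + [t]_T + 2·[c]_T = −(-1) + (1) + 2·(-1) = 0
All base exponents vanish — dimensionless.

yes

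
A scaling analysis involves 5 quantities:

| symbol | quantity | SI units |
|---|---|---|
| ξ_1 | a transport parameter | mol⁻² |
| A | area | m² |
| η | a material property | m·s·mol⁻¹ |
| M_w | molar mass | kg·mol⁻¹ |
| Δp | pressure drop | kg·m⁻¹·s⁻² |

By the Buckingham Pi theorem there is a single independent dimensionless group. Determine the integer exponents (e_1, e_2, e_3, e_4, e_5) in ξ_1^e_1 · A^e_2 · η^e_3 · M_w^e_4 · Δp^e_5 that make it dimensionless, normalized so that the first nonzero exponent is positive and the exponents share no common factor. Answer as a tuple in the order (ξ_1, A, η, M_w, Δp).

M: e_1·(0) + e_2·(0) + e_3·(0) + e_4·(1) + e_5·(1) = 0
L: e_1·(0) + e_2·(2) + e_3·(1) + e_4·(0) + e_5·(-1) = 0
T: e_1·(0) + e_2·(0) + e_3·(1) + e_4·(0) + e_5·(-2) = 0
N: e_1·(-2) + e_2·(0) + e_3·(-1) + e_4·(-1) + e_5·(0) = 0
Solving this homogeneous linear system for the smallest-integer solution (first nonzero entry positive) gives (1, 1, -4, 2, -2).

(1, 1, -4, 2, -2)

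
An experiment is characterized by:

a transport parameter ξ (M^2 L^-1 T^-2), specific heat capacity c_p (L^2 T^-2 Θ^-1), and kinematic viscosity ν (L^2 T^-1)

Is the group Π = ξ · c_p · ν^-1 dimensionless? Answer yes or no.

Sum the exponent of each base dimension across the product:
  M: [ξ]_M + [c_p]_M − [ν]_M = (2) + (0) − (0) = 2
  L: [ξ]_L + [c_p]_L − [ν]_L = (-1) + (2) − (2) = -1
  T: [ξ]_T + [c_p]_T − [ν]_T = (-2) + (-2) − (-1) = -3
  Θ: [ξ]_Θ + [c_p]_Θ − [ν]_Θ = (0) + (-1) − (0) = -1
Net dimensions [M² L⁻¹ T⁻³ Θ⁻¹] ≠ [1] — not dimensionless.

no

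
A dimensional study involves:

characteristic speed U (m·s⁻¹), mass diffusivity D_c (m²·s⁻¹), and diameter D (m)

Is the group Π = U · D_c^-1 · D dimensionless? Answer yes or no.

yes

Sum the exponent of each base dimension across the product:
  M: [U]_M − [D_c]_M + [D]_M = (0) − (0) + (0) = 0
  L: [U]_L − [D_c]_L + [D]_L = (1) − (2) + (1) = 0
  T: [U]_T − [D_c]_T + [D]_T = (-1) − (-1) + (0) = 0
All base exponents vanish — dimensionless.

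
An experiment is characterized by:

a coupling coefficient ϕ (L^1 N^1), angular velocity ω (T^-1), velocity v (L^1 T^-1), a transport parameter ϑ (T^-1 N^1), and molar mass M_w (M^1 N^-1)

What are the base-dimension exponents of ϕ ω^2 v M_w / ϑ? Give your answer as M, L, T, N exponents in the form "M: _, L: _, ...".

M: 1, L: 2, T: -2, N: -1

Collect each base-dimension exponent across the product:
  M: (0) + 2·(0) + (0) − (0) + (1) = 1
  L: (1) + 2·(0) + (1) − (0) + (0) = 2
  T: (0) + 2·(-1) + (-1) − (-1) + (0) = -2
  N: (1) + 2·(0) + (0) − (1) + (-1) = -1
So the dimensions are [M L² T⁻² N⁻¹].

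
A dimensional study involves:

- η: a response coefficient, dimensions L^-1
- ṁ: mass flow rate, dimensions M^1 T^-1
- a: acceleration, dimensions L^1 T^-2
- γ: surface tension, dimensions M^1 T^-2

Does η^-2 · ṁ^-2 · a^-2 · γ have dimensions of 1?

Sum the exponent of each base dimension across the product:
  M: −2·[η]_M − 2·[ṁ]_M − 2·[a]_M + [γ]_M = −2·(0) − 2·(1) − 2·(0) + (1) = -1
  L: −2·[η]_L − 2·[ṁ]_L − 2·[a]_L + [γ]_L = −2·(-1) − 2·(0) − 2·(1) + (0) = 0
  T: −2·[η]_T − 2·[ṁ]_T − 2·[a]_T + [γ]_T = −2·(0) − 2·(-1) − 2·(-2) + (-2) = 4
Net dimensions [M⁻¹ T⁴] ≠ [1] — not dimensionless.

no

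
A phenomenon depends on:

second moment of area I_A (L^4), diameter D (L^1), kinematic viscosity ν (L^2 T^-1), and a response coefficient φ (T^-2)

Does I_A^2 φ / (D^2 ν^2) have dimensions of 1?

Sum the exponent of each base dimension across the product:
  L: 2·[I_A]_L − 2·[D]_L − 2·[ν]_L + [φ]_L = 2·(4) − 2·(1) − 2·(2) + (0) = 2
  T: 2·[I_A]_T − 2·[D]_T − 2·[ν]_T + [φ]_T = 2·(0) − 2·(0) − 2·(-1) + (-2) = 0
Net dimensions [L²] ≠ [1] — not dimensionless.

no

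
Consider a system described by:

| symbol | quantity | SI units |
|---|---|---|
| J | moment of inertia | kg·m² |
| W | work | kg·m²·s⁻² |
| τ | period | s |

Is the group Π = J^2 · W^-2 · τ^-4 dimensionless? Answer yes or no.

yes

Sum the exponent of each base dimension across the product:
  M: 2·[J]_M − 2·[W]_M − 4·[τ]_M = 2·(1) − 2·(1) − 4·(0) = 0
  L: 2·[J]_L − 2·[W]_L − 4·[τ]_L = 2·(2) − 2·(2) − 4·(0) = 0
  T: 2·[J]_T − 2·[W]_T − 4·[τ]_T = 2·(0) − 2·(-2) − 4·(1) = 0
  I: 2·[J]_I − 2·[W]_I − 4·[τ]_I = 2·(0) − 2·(0) − 4·(0) = 0
All base exponents vanish — dimensionless.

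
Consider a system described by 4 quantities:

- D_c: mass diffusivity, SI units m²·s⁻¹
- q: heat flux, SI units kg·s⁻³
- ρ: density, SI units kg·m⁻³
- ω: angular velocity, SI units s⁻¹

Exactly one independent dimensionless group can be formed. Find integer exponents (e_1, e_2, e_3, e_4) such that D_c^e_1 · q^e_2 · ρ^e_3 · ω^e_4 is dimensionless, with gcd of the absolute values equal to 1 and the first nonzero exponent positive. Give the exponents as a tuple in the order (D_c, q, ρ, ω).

M: e_1·(0) + e_2·(1) + e_3·(1) + e_4·(0) = 0
L: e_1·(2) + e_2·(0) + e_3·(-3) + e_4·(0) = 0
T: e_1·(-1) + e_2·(-3) + e_3·(0) + e_4·(-1) = 0
Solving this homogeneous linear system for the smallest-integer solution (first nonzero entry positive) gives (3, -2, 2, 3).

(3, -2, 2, 3)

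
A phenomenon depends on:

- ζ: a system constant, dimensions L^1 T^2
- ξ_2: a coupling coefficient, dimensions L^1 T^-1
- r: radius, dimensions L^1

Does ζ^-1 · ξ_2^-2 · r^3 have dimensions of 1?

Sum the exponent of each base dimension across the product:
  L: −[ζ]_L − 2·[ξ_2]_L + 3·[r]_L = −(1) − 2·(1) + 3·(1) = 0
  T: −[ζ]_T − 2·[ξ_2]_T + 3·[r]_T = −(2) − 2·(-1) + 3·(0) = 0
All base exponents vanish — dimensionless.

yes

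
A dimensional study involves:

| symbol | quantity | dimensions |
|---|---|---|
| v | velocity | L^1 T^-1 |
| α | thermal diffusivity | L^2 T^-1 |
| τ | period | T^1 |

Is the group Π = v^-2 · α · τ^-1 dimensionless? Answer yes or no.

Sum the exponent of each base dimension across the product:
  L: −2·[v]_L + [α]_L − [τ]_L = −2·(1) + (2) − (0) = 0
  T: −2·[v]_T + [α]_T − [τ]_T = −2·(-1) + (-1) − (1) = 0
All base exponents vanish — dimensionless.

yes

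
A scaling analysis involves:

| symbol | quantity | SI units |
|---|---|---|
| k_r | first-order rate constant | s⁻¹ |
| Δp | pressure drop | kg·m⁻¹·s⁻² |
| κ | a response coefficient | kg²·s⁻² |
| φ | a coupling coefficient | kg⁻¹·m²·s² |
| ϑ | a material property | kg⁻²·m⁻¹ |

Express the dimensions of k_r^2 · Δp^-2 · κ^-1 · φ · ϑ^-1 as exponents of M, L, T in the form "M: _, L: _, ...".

Collect each base-dimension exponent across the product:
  M: 2·(0) − 2·(1) − (2) + (-1) − (-2) = -3
  L: 2·(0) − 2·(-1) − (0) + (2) − (-1) = 5
  T: 2·(-1) − 2·(-2) − (-2) + (2) − (0) = 6
So the dimensions are [M⁻³ L⁵ T⁶].

M: -3, L: 5, T: 6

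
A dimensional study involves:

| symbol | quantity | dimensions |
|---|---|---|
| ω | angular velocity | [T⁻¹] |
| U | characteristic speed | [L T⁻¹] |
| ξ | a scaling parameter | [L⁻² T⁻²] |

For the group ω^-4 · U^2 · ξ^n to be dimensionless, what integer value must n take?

1

Balance the L exponent: (-2)·n from ξ, plus −4·(0) + 2·(1) = 2 from the rest, must sum to zero.
-2n + 2 = 0, so n = 1.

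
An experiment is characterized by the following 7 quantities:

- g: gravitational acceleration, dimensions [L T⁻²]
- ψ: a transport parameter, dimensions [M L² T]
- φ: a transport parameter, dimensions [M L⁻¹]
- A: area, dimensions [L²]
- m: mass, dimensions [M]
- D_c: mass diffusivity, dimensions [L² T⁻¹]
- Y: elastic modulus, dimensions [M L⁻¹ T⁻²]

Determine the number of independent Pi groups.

There are 7 variables and 3 base dimensions (M, L, T).
The dimension matrix has rank 3.
Independent dimensionless groups: 7 − 3 = 4.

4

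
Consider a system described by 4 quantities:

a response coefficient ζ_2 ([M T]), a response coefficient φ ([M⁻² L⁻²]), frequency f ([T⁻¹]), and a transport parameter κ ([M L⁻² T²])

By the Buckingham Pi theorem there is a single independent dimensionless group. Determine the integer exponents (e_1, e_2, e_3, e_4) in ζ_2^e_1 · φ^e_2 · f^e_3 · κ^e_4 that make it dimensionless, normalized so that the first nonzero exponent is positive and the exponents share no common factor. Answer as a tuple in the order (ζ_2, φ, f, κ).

(3, 1, 1, -1)

M: e_1·(1) + e_2·(-2) + e_3·(0) + e_4·(1) = 0
L: e_1·(0) + e_2·(-2) + e_3·(0) + e_4·(-2) = 0
T: e_1·(1) + e_2·(0) + e_3·(-1) + e_4·(2) = 0
Solving this homogeneous linear system for the smallest-integer solution (first nonzero entry positive) gives (3, 1, 1, -1).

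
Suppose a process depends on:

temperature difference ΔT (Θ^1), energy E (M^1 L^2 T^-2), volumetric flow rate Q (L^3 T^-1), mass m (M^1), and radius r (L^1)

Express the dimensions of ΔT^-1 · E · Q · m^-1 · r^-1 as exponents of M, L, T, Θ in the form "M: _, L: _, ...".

Collect each base-dimension exponent across the product:
  M: −(0) + (1) + (0) − (1) − (0) = 0
  L: −(0) + (2) + (3) − (0) − (1) = 4
  T: −(0) + (-2) + (-1) − (0) − (0) = -3
  Θ: −(1) + (0) + (0) − (0) − (0) = -1
So the dimensions are [L⁴ T⁻³ Θ⁻¹].

M: 0, L: 4, T: -3, Θ: -1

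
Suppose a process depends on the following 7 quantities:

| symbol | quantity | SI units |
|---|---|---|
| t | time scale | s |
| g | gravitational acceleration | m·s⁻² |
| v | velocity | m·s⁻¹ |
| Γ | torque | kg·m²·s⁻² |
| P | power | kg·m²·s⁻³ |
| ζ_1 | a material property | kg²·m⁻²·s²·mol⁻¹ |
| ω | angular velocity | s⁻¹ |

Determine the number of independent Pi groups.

There are 7 variables and 4 base dimensions (M, L, T, N).
The dimension matrix has rank 4.
Independent dimensionless groups: 7 − 4 = 3.

3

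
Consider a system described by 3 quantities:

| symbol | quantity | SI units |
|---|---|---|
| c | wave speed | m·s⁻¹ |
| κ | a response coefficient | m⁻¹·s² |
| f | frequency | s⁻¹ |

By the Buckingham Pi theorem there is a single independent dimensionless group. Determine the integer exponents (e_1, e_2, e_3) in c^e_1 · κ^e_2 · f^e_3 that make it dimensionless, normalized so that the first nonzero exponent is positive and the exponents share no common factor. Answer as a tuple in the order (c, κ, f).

L: e_1·(1) + e_2·(-1) + e_3·(0) = 0
T: e_1·(-1) + e_2·(2) + e_3·(-1) = 0
Solving this homogeneous linear system for the smallest-integer solution (first nonzero entry positive) gives (1, 1, 1).

(1, 1, 1)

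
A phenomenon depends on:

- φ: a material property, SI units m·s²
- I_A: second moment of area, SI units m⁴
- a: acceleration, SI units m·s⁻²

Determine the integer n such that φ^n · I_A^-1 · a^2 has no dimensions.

Balance the L exponent: (1)·n from φ, plus −(4) + 2·(1) = -2 from the rest, must sum to zero.
n − 2 = 0, so n = 2.

2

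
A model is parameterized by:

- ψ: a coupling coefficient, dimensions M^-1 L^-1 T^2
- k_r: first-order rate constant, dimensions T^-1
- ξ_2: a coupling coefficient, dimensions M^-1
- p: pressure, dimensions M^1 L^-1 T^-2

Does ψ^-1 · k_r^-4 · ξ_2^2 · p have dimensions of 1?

yes

Sum the exponent of each base dimension across the product:
  M: −[ψ]_M − 4·[k_r]_M + 2·[ξ_2]_M + [p]_M = −(-1) − 4·(0) + 2·(-1) + (1) = 0
  L: −[ψ]_L − 4·[k_r]_L + 2·[ξ_2]_L + [p]_L = −(-1) − 4·(0) + 2·(0) + (-1) = 0
  T: −[ψ]_T − 4·[k_r]_T + 2·[ξ_2]_T + [p]_T = −(2) − 4·(-1) + 2·(0) + (-2) = 0
All base exponents vanish — dimensionless.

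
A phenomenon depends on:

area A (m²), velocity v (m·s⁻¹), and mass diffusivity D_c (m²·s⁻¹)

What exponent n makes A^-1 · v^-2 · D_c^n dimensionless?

2

Balance the L exponent: (2)·n from D_c, plus −(2) − 2·(1) = -4 from the rest, must sum to zero.
2n − 4 = 0, so n = 2.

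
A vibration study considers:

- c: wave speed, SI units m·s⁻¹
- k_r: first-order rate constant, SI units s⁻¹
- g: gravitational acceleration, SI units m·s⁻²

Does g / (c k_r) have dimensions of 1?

Sum the exponent of each base dimension across the product:
  L: −[c]_L − [k_r]_L + [g]_L = −(1) − (0) + (1) = 0
  T: −[c]_T − [k_r]_T + [g]_T = −(-1) − (-1) + (-2) = 0
All base exponents vanish — dimensionless.

yes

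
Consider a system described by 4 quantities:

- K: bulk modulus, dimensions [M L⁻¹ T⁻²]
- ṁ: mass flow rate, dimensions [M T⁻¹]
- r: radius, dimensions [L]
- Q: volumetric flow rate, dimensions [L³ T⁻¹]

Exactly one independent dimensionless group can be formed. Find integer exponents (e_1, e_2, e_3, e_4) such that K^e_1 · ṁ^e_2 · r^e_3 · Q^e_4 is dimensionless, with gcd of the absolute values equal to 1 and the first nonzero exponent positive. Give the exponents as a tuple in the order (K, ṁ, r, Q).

(1, -1, 4, -1)

M: e_1·(1) + e_2·(1) + e_3·(0) + e_4·(0) = 0
L: e_1·(-1) + e_2·(0) + e_3·(1) + e_4·(3) = 0
T: e_1·(-2) + e_2·(-1) + e_3·(0) + e_4·(-1) = 0
Solving this homogeneous linear system for the smallest-integer solution (first nonzero entry positive) gives (1, -1, 4, -1).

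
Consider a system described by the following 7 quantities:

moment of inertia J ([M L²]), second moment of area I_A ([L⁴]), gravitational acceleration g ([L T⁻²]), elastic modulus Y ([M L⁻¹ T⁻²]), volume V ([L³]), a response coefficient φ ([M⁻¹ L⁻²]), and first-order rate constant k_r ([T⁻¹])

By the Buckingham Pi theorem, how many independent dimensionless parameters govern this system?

4

There are 7 variables and 3 base dimensions (M, L, T).
The dimension matrix has rank 3.
Independent dimensionless groups: 7 − 3 = 4.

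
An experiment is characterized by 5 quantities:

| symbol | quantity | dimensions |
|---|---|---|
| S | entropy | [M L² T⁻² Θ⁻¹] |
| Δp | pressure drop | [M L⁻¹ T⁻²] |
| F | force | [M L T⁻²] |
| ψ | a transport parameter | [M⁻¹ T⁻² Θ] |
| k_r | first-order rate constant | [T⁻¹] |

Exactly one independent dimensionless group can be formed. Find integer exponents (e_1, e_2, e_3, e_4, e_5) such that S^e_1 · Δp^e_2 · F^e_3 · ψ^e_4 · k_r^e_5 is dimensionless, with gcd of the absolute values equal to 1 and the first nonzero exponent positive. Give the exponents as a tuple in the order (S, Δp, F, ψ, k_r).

M: e_1·(1) + e_2·(1) + e_3·(1) + e_4·(-1) + e_5·(0) = 0
L: e_1·(2) + e_2·(-1) + e_3·(1) + e_4·(0) + e_5·(0) = 0
T: e_1·(-2) + e_2·(-2) + e_3·(-2) + e_4·(-2) + e_5·(-1) = 0
Θ: e_1·(-1) + e_2·(0) + e_3·(0) + e_4·(1) + e_5·(0) = 0
Solving this homogeneous linear system for the smallest-integer solution (first nonzero entry positive) gives (1, 1, -1, 1, -4).

(1, 1, -1, 1, -4)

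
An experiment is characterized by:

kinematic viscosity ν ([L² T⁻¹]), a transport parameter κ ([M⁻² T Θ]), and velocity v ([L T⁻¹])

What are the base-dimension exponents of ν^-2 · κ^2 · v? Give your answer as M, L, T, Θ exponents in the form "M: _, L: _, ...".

Collect each base-dimension exponent across the product:
  M: −2·(0) + 2·(-2) + (0) = -4
  L: −2·(2) + 2·(0) + (1) = -3
  T: −2·(-1) + 2·(1) + (-1) = 3
  Θ: −2·(0) + 2·(1) + (0) = 2
So the dimensions are [M⁻⁴ L⁻³ T³ Θ²].

M: -4, L: -3, T: 3, Θ: 2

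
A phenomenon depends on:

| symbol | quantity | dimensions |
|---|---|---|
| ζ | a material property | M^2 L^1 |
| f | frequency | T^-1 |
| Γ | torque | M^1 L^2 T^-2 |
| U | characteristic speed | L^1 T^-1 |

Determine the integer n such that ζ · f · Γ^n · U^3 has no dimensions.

Balance the M exponent: (1)·n from Γ, plus (2) + (0) + 3·(0) = 2 from the rest, must sum to zero.
n + 2 = 0, so n = -2.

-2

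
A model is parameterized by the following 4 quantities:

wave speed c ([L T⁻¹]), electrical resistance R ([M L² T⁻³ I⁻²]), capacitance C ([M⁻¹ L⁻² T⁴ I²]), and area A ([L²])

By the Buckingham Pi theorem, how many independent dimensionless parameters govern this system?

1

There are 4 variables and 4 base dimensions (M, L, T, I).
The dimension matrix has rank 3 (less than 4: the dimension vectors are linearly dependent).
Independent dimensionless groups: 4 − 3 = 1.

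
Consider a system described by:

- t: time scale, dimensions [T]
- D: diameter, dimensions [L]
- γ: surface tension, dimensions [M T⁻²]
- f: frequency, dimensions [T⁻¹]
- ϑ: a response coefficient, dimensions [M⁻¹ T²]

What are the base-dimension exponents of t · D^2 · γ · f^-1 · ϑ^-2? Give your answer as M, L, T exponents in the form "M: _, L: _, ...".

Collect each base-dimension exponent across the product:
  M: (0) + 2·(0) + (1) − (0) − 2·(-1) = 3
  L: (0) + 2·(1) + (0) − (0) − 2·(0) = 2
  T: (1) + 2·(0) + (-2) − (-1) − 2·(2) = -4
So the dimensions are [M³ L² T⁻⁴].

M: 3, L: 2, T: -4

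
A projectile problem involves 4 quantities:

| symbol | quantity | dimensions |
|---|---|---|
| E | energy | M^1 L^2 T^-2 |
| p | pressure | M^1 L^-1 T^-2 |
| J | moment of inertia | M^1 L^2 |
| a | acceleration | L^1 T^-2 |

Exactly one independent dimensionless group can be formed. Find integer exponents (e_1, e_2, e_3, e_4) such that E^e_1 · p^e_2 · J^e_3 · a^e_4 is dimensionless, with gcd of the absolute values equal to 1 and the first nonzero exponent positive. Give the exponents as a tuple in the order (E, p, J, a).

M: e_1·(1) + e_2·(1) + e_3·(1) + e_4·(0) = 0
L: e_1·(2) + e_2·(-1) + e_3·(2) + e_4·(1) = 0
T: e_1·(-2) + e_2·(-2) + e_3·(0) + e_4·(-2) = 0
Solving this homogeneous linear system for the smallest-integer solution (first nonzero entry positive) gives (4, -1, -3, -3).

(4, -1, -3, -3)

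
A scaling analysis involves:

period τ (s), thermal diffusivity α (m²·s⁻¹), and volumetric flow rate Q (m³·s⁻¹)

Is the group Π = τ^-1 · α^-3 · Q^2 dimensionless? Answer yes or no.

Sum the exponent of each base dimension across the product:
  M: −[τ]_M − 3·[α]_M + 2·[Q]_M = −(0) − 3·(0) + 2·(0) = 0
  L: −[τ]_L − 3·[α]_L + 2·[Q]_L = −(0) − 3·(2) + 2·(3) = 0
  T: −[τ]_T − 3·[α]_T + 2·[Q]_T = −(1) − 3·(-1) + 2·(-1) = 0
All base exponents vanish — dimensionless.

yes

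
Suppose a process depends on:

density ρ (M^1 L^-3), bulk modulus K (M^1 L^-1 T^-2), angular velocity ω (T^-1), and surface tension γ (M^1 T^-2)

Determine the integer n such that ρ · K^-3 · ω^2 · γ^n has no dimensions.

2

Balance the M exponent: (1)·n from γ, plus (1) − 3·(1) + 2·(0) = -2 from the rest, must sum to zero.
n − 2 = 0, so n = 2.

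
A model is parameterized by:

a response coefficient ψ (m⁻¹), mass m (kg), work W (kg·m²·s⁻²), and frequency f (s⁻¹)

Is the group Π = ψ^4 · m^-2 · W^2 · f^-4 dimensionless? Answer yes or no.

Sum the exponent of each base dimension across the product:
  M: 4·[ψ]_M − 2·[m]_M + 2·[W]_M − 4·[f]_M = 4·(0) − 2·(1) + 2·(1) − 4·(0) = 0
  L: 4·[ψ]_L − 2·[m]_L + 2·[W]_L − 4·[f]_L = 4·(-1) − 2·(0) + 2·(2) − 4·(0) = 0
  T: 4·[ψ]_T − 2·[m]_T + 2·[W]_T − 4·[f]_T = 4·(0) − 2·(0) + 2·(-2) − 4·(-1) = 0
All base exponents vanish — dimensionless.

yes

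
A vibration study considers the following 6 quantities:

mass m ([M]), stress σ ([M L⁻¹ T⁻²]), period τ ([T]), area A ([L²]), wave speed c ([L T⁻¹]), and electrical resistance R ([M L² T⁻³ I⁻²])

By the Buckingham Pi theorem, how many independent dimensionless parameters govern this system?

2

There are 6 variables and 4 base dimensions (M, L, T, I).
The dimension matrix has rank 4.
Independent dimensionless groups: 6 − 4 = 2.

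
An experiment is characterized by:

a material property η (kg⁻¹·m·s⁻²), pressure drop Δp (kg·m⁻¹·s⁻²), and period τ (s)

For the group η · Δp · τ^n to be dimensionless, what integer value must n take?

Balance the T exponent: (1)·n from τ, plus (-2) + (-2) = -4 from the rest, must sum to zero.
n − 4 = 0, so n = 4.

4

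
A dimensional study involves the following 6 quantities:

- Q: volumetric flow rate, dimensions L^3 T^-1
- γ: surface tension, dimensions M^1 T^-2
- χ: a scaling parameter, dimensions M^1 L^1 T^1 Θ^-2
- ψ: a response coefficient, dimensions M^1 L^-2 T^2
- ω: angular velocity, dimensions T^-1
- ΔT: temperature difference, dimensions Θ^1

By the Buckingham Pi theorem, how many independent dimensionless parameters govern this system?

There are 6 variables and 4 base dimensions (M, L, T, Θ).
The dimension matrix has rank 4.
Independent dimensionless groups: 6 − 4 = 2.

2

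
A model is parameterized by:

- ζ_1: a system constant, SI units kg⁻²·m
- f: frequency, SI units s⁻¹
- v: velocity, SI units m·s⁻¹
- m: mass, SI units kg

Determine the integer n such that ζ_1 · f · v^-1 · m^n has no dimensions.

2

Balance the M exponent: (1)·n from m, plus (-2) + (0) − (0) = -2 from the rest, must sum to zero.
n − 2 = 0, so n = 2.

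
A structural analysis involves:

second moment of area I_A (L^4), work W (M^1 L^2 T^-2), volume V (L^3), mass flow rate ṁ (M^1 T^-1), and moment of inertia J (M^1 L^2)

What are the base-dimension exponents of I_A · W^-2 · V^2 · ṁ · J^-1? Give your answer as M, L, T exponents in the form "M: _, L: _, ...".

Collect each base-dimension exponent across the product:
  M: (0) − 2·(1) + 2·(0) + (1) − (1) = -2
  L: (4) − 2·(2) + 2·(3) + (0) − (2) = 4
  T: (0) − 2·(-2) + 2·(0) + (-1) − (0) = 3
So the dimensions are [M⁻² L⁴ T³].

M: -2, L: 4, T: 3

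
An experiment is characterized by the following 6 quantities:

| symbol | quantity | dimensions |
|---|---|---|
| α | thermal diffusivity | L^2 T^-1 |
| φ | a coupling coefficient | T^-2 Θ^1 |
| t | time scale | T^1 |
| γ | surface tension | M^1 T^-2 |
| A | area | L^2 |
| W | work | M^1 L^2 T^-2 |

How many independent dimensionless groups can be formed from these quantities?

2

There are 6 variables and 4 base dimensions (M, L, T, Θ).
The dimension matrix has rank 4.
Independent dimensionless groups: 6 − 4 = 2.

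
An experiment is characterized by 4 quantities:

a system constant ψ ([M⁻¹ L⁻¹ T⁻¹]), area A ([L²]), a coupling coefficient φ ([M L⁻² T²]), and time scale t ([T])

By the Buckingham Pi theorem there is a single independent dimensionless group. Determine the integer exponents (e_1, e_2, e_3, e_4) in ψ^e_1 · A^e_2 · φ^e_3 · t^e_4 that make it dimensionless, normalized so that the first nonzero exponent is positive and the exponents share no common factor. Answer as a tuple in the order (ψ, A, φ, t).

(2, 3, 2, -2)

M: e_1·(-1) + e_2·(0) + e_3·(1) + e_4·(0) = 0
L: e_1·(-1) + e_2·(2) + e_3·(-2) + e_4·(0) = 0
T: e_1·(-1) + e_2·(0) + e_3·(2) + e_4·(1) = 0
Solving this homogeneous linear system for the smallest-integer solution (first nonzero entry positive) gives (2, 3, 2, -2).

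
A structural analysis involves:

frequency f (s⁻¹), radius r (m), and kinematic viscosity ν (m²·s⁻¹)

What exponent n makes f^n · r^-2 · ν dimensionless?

Balance the T exponent: (-1)·n from f, plus −2·(0) + (-1) = -1 from the rest, must sum to zero.
−n − 1 = 0, so n = -1.

-1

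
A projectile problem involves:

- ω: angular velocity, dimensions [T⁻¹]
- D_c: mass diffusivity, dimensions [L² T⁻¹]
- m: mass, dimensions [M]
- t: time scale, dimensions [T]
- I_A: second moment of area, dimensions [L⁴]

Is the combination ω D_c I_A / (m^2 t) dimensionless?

Sum the exponent of each base dimension across the product:
  M: [ω]_M + [D_c]_M − 2·[m]_M − [t]_M + [I_A]_M = (0) + (0) − 2·(1) − (0) + (0) = -2
  L: [ω]_L + [D_c]_L − 2·[m]_L − [t]_L + [I_A]_L = (0) + (2) − 2·(0) − (0) + (4) = 6
  T: [ω]_T + [D_c]_T − 2·[m]_T − [t]_T + [I_A]_T = (-1) + (-1) − 2·(0) − (1) + (0) = -3
Net dimensions [M⁻² L⁶ T⁻³] ≠ [1] — not dimensionless.

no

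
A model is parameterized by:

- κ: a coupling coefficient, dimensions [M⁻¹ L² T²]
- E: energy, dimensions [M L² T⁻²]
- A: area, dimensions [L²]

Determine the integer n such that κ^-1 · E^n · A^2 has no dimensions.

Balance the M exponent: (1)·n from E, plus −(-1) + 2·(0) = 1 from the rest, must sum to zero.
n + 1 = 0, so n = -1.

-1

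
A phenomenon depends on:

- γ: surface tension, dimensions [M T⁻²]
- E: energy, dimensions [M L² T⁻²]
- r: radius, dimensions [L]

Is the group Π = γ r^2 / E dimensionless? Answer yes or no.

Sum the exponent of each base dimension across the product:
  M: [γ]_M − [E]_M + 2·[r]_M = (1) − (1) + 2·(0) = 0
  L: [γ]_L − [E]_L + 2·[r]_L = (0) − (2) + 2·(1) = 0
  T: [γ]_T − [E]_T + 2·[r]_T = (-2) − (-2) + 2·(0) = 0
  Θ: [γ]_Θ − [E]_Θ + 2·[r]_Θ = (0) − (0) + 2·(0) = 0
All base exponents vanish — dimensionless.

yes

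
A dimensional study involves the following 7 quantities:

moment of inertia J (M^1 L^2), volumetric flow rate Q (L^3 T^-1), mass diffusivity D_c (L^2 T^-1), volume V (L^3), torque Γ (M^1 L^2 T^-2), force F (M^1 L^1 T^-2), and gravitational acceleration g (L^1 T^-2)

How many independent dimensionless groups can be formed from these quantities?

There are 7 variables and 3 base dimensions (M, L, T).
The dimension matrix has rank 3.
Independent dimensionless groups: 7 − 3 = 4.

4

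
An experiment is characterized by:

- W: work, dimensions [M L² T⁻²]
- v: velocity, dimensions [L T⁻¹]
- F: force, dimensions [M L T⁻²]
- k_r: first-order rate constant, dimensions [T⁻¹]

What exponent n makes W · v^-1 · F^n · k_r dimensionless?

Balance the M exponent: (1)·n from F, plus (1) − (0) + (0) = 1 from the rest, must sum to zero.
n + 1 = 0, so n = -1.

-1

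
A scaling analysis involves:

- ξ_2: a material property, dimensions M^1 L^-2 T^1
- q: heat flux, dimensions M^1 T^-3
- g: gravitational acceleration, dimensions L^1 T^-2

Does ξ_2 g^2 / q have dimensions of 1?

Sum the exponent of each base dimension across the product:
  M: [ξ_2]_M − [q]_M + 2·[g]_M = (1) − (1) + 2·(0) = 0
  L: [ξ_2]_L − [q]_L + 2·[g]_L = (-2) − (0) + 2·(1) = 0
  T: [ξ_2]_T − [q]_T + 2·[g]_T = (1) − (-3) + 2·(-2) = 0
All base exponents vanish — dimensionless.

yes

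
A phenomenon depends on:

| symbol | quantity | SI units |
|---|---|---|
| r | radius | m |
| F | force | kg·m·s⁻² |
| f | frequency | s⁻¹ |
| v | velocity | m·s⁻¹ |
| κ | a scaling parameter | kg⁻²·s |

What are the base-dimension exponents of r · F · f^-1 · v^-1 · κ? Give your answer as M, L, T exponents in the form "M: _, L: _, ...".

Collect each base-dimension exponent across the product:
  M: (0) + (1) − (0) − (0) + (-2) = -1
  L: (1) + (1) − (0) − (1) + (0) = 1
  T: (0) + (-2) − (-1) − (-1) + (1) = 1
So the dimensions are [M⁻¹ L T].

M: -1, L: 1, T: 1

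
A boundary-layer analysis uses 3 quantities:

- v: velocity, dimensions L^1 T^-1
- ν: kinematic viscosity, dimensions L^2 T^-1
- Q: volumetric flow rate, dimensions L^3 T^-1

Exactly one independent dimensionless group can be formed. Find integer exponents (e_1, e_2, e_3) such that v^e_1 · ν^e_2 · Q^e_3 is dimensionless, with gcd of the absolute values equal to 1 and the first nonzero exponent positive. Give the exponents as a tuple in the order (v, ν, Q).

L: e_1·(1) + e_2·(2) + e_3·(3) = 0
T: e_1·(-1) + e_2·(-1) + e_3·(-1) = 0
Solving this homogeneous linear system for the smallest-integer solution (first nonzero entry positive) gives (1, -2, 1).

(1, -2, 1)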